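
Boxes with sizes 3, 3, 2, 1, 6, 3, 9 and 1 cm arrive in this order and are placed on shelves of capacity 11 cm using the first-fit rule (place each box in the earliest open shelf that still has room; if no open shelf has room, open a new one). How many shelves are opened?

  3 → shelf 1 (new)  [load 3/11]
  3 → shelf 1  [load 6/11]
  2 → shelf 1  [load 8/11]
  1 → shelf 1  [load 9/11]
  6 → shelf 2 (new)  [load 6/11]
  3 → shelf 2  [load 9/11]
  9 → shelf 3 (new)  [load 9/11]
  1 → shelf 1  [load 10/11]
3 shelves opened.

3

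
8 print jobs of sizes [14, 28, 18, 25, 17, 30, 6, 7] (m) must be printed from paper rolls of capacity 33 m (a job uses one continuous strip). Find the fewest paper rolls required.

Total = 30 + 28 + 25 + 18 + 17 + 14 + 7 + 6 = 145 m.
Lower bound: ⌈145/33⌉ = 5 paper rolls.
A packing using 5 paper rolls:
  roll 1: 30 = 30
  roll 2: 28 = 28
  roll 3: 25 + 7 = 32
  roll 4: 18 + 14 = 32
  roll 5: 17 + 6 = 23
This matches the lower bound, so 5 is optimal.

5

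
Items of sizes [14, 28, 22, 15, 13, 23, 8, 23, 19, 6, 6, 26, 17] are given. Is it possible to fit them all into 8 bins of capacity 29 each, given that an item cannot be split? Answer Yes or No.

Total = 220; ⌈220/29⌉ = 8.
The bound of 8 does not rule out 8, but exhaustive search shows no assignment into 8 bins of capacity 29 exists — the minimum is 9.

No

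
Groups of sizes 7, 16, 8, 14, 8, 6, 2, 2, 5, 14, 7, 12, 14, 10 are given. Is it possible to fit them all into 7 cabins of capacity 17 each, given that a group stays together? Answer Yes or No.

Total = 125; ⌈125/17⌉ = 8.
At least 8 cabins are required, but only 7 are allowed.

No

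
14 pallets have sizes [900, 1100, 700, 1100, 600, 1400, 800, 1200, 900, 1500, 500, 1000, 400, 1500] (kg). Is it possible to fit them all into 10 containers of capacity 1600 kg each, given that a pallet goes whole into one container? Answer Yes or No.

A valid assignment using 10 containers:
  container 1: 1500 = 1500
  container 2: 1500 = 1500
  container 3: 1400 = 1400
  container 4: 1200 + 400 = 1600
  container 5: 1100 + 500 = 1600
  container 6: 1100 = 1100
  container 7: 1000 + 600 = 1600
  container 8: 900 + 700 = 1600
  container 9: 900 = 900
  container 10: 800 = 800
Every load is within 1600 kg, so 10 containers suffice.

Yes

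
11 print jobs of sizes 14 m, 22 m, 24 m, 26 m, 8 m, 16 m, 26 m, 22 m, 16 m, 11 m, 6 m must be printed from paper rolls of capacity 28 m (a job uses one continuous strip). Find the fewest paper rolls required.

8

Total = 26 + 26 + 24 + 22 + 22 + 16 + 16 + 14 + 11 + 8 + 6 = 191 m.
Lower bound: ⌈191/28⌉ = 7 paper rolls.
A packing using 8 paper rolls:
  roll 1: 26 = 26
  roll 2: 26 = 26
  roll 3: 24 = 24
  roll 4: 22 + 6 = 28
  roll 5: 22 = 22
  roll 6: 16 + 11 = 27
  roll 7: 16 + 8 = 24
  roll 8: 14 = 14
No arrangement into 7 paper rolls stays within capacity, so 8 is optimal.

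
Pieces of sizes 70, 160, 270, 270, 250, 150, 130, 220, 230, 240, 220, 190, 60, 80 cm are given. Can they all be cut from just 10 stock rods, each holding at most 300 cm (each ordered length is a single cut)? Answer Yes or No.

A valid assignment using 10 stock rods:
  stock rod 1: 270 = 270
  stock rod 2: 270 = 270
  stock rod 3: 250 = 250
  stock rod 4: 240 + 60 = 300
  stock rod 5: 230 + 70 = 300
  stock rod 6: 220 + 80 = 300
  stock rod 7: 220 = 220
  stock rod 8: 190 = 190
  stock rod 9: 160 + 130 = 290
  stock rod 10: 150 = 150
Every load is within 300 cm, so 10 stock rods suffice.

Yes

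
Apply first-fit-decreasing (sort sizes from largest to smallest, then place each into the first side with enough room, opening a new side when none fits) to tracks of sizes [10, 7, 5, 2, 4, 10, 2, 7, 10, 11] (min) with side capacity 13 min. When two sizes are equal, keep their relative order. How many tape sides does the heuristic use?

6

Sorted descending: 11, 10, 10, 10, 7, 7, 5, 4, 2, 2.
  11 → side 1 (new)  [load 11/13]
  10 → side 2 (new)  [load 10/13]
  10 → side 3 (new)  [load 10/13]
  10 → side 4 (new)  [load 10/13]
  7 → side 5 (new)  [load 7/13]
  7 → side 6 (new)  [load 7/13]
  5 → side 5  [load 12/13]
  4 → side 6  [load 11/13]
  2 → side 1  [load 13/13]
  2 → side 2  [load 12/13]
6 tape sides opened.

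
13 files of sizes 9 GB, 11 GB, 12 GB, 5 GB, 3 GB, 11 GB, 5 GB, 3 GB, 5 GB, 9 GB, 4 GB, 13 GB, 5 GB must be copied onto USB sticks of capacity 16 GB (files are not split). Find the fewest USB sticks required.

7

Total = 13 + 12 + 11 + 11 + 9 + 9 + 5 + 5 + 5 + 5 + 4 + 3 + 3 = 95 GB.
Lower bound: ⌈95/16⌉ = 6 USB sticks.
A packing using 7 USB sticks:
  USB stick 1: 13 + 3 = 16
  USB stick 2: 12 + 4 = 16
  USB stick 3: 11 + 5 = 16
  USB stick 4: 11 + 5 = 16
  USB stick 5: 9 + 5 = 14
  USB stick 6: 9 + 5 = 14
  USB stick 7: 3 = 3
No arrangement into 6 USB sticks stays within capacity, so 7 is optimal.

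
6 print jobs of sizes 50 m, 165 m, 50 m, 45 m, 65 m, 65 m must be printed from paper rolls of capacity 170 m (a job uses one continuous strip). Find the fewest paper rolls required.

3

Total = 165 + 65 + 65 + 50 + 50 + 45 = 440 m.
Lower bound: ⌈440/170⌉ = 3 paper rolls.
A packing using 3 paper rolls:
  roll 1: 165 = 165
  roll 2: 65 + 65 = 130
  roll 3: 50 + 50 + 45 = 145
This matches the lower bound, so 3 is optimal.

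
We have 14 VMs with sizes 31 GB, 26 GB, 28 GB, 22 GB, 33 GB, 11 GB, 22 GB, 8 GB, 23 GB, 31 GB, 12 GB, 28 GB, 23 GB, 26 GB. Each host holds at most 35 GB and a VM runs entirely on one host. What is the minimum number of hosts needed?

11

Total = 33 + 31 + 31 + 28 + 28 + 26 + 26 + 23 + 23 + 22 + 22 + 12 + 11 + 8 = 324 GB.
Lower bound: ⌈324/35⌉ = 10 hosts.
Also, 11 VMs each exceed 35/2 GB, and no two of those can share a host, so at least 11 hosts are needed.
A packing using 11 hosts:
  host 1: 33 = 33
  host 2: 31 = 31
  host 3: 31 = 31
  host 4: 28 = 28
  host 5: 28 = 28
  host 6: 26 + 8 = 34
  host 7: 26 = 26
  host 8: 23 + 12 = 35
  host 9: 23 + 11 = 34
  host 10: 22 = 22
  host 11: 22 = 22
This matches the lower bound, so 11 is optimal.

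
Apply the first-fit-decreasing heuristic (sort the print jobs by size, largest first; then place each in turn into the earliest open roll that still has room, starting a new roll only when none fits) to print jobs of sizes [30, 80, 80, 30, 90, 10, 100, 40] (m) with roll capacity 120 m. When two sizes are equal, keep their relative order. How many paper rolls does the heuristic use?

Sorted descending: 100, 90, 80, 80, 40, 30, 30, 10.
  100 → roll 1 (new)  [load 100/120]
  90 → roll 2 (new)  [load 90/120]
  80 → roll 3 (new)  [load 80/120]
  80 → roll 4 (new)  [load 80/120]
  40 → roll 3  [load 120/120]
  30 → roll 2  [load 120/120]
  30 → roll 4  [load 110/120]
  10 → roll 1  [load 110/120]
4 paper rolls opened.

4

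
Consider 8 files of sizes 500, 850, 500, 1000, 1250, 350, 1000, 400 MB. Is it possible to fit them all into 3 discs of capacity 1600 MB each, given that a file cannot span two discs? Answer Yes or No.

No

Total = 5850 MB; ⌈5850/1600⌉ = 4.
At least 4 discs are required, but only 3 are allowed.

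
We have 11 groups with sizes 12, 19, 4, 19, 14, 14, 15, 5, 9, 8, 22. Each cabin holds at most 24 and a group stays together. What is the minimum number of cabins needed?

7

Total = 22 + 19 + 19 + 15 + 14 + 14 + 12 + 9 + 8 + 5 + 4 = 141.
Lower bound: ⌈141/24⌉ = 6 cabins.
A packing using 7 cabins:
  cabin 1: 22 = 22
  cabin 2: 19 + 5 = 24
  cabin 3: 19 + 4 = 23
  cabin 4: 15 + 9 = 24
  cabin 5: 14 + 8 = 22
  cabin 6: 14 = 14
  cabin 7: 12 = 12
No arrangement into 6 cabins stays within capacity, so 7 is optimal.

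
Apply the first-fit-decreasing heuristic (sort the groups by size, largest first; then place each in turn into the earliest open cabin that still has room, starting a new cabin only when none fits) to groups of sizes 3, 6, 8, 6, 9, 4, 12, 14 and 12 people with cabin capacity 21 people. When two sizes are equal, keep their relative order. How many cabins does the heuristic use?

4

Sorted descending: 14, 12, 12, 9, 8, 6, 6, 4, 3.
  14 → cabin 1 (new)  [load 14/21]
  12 → cabin 2 (new)  [load 12/21]
  12 → cabin 3 (new)  [load 12/21]
  9 → cabin 2  [load 21/21]
  8 → cabin 3  [load 20/21]
  6 → cabin 1  [load 20/21]
  6 → cabin 4 (new)  [load 6/21]
  4 → cabin 4  [load 10/21]
  3 → cabin 4  [load 13/21]
4 cabins opened.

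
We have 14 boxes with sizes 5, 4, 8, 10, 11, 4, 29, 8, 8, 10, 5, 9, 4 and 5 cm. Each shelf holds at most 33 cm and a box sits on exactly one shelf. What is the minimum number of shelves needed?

Total = 29 + 11 + 10 + 10 + 9 + 8 + 8 + 8 + 5 + 5 + 5 + 4 + 4 + 4 = 120 cm.
Lower bound: ⌈120/33⌉ = 4 shelves.
A packing using 4 shelves:
  shelf 1: 29 + 4 = 33
  shelf 2: 11 + 10 + 10 = 31
  shelf 3: 9 + 8 + 8 + 8 = 33
  shelf 4: 5 + 5 + 5 + 4 + 4 = 23
This matches the lower bound, so 4 is optimal.

4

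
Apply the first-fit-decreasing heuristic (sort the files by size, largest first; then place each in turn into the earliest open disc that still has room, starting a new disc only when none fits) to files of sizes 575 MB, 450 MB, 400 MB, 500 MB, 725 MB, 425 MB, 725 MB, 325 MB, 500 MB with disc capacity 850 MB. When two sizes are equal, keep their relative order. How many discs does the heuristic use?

7

Sorted descending: 725, 725, 575, 500, 500, 450, 425, 400, 325.
  725 → disc 1 (new)  [load 725/850]
  725 → disc 2 (new)  [load 725/850]
  575 → disc 3 (new)  [load 575/850]
  500 → disc 4 (new)  [load 500/850]
  500 → disc 5 (new)  [load 500/850]
  450 → disc 6 (new)  [load 450/850]
  425 → disc 7 (new)  [load 425/850]
  400 → disc 6  [load 850/850]
  325 → disc 4  [load 825/850]
7 discs opened.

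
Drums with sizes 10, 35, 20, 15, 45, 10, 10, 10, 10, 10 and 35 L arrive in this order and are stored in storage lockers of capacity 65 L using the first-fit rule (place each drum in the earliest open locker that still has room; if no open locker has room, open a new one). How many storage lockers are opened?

  10 → locker 1 (new)  [load 10/65]
  35 → locker 1  [load 45/65]
  20 → locker 1  [load 65/65]
  15 → locker 2 (new)  [load 15/65]
  45 → locker 2  [load 60/65]
  10 → locker 3 (new)  [load 10/65]
  10 → locker 3  [load 20/65]
  10 → locker 3  [load 30/65]
  10 → locker 3  [load 40/65]
  10 → locker 3  [load 50/65]
  35 → locker 4 (new)  [load 35/65]
4 storage lockers opened.

4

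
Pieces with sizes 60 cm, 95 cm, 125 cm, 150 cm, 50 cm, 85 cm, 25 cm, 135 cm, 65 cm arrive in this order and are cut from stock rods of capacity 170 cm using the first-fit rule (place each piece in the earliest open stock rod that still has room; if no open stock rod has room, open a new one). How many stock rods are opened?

  60 → stock rod 1 (new)  [load 60/170]
  95 → stock rod 1  [load 155/170]
  125 → stock rod 2 (new)  [load 125/170]
  150 → stock rod 3 (new)  [load 150/170]
  50 → stock rod 4 (new)  [load 50/170]
  85 → stock rod 4  [load 135/170]
  25 → stock rod 2  [load 150/170]
  135 → stock rod 5 (new)  [load 135/170]
  65 → stock rod 6 (new)  [load 65/170]
6 stock rods opened.

6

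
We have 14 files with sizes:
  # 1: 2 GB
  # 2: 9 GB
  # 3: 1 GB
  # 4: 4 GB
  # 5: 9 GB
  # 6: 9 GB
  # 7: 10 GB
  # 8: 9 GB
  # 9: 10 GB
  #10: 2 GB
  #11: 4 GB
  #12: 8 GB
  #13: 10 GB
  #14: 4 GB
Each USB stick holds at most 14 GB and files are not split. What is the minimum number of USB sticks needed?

8

Total = 10 + 10 + 10 + 9 + 9 + 9 + 9 + 8 + 4 + 4 + 4 + 2 + 2 + 1 = 91 GB.
Lower bound: ⌈91/14⌉ = 7 USB sticks.
Also, 8 files each exceed 7 GB, and no two of those can share a USB stick, so at least 8 USB sticks are needed.
A packing using 8 USB sticks:
  USB stick 1: 10 + 4 = 14
  USB stick 2: 10 + 4 = 14
  USB stick 3: 10 + 4 = 14
  USB stick 4: 9 + 2 + 2 + 1 = 14
  USB stick 5: 9 = 9
  USB stick 6: 9 = 9
  USB stick 7: 9 = 9
  USB stick 8: 8 = 8
This matches the lower bound, so 8 is optimal.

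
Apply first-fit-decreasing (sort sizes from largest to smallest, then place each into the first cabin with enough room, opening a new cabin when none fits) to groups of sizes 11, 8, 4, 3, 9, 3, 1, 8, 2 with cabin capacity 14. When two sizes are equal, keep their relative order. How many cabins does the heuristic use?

Sorted descending: 11, 9, 8, 8, 4, 3, 3, 2, 1.
  11 → cabin 1 (new)  [load 11/14]
  9 → cabin 2 (new)  [load 9/14]
  8 → cabin 3 (new)  [load 8/14]
  8 → cabin 4 (new)  [load 8/14]
  4 → cabin 2  [load 13/14]
  3 → cabin 1  [load 14/14]
  3 → cabin 3  [load 11/14]
  2 → cabin 3  [load 13/14]
  1 → cabin 2  [load 14/14]
4 cabins opened.

4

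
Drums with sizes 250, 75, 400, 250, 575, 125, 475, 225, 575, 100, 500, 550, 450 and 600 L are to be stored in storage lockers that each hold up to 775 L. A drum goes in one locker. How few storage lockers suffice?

Total = 600 + 575 + 575 + 550 + 500 + 475 + 450 + 400 + 250 + 250 + 225 + 125 + 100 + 75 = 5150 L.
Lower bound: ⌈5150/775⌉ = 7 storage lockers.
Also, 8 drums each exceed 775/2 L, and no two of those can share a locker, so at least 8 storage lockers are needed.
A packing using 8 storage lockers:
  locker 1: 600 + 125 = 725
  locker 2: 575 + 100 + 75 = 750
  locker 3: 575 = 575
  locker 4: 550 + 225 = 775
  locker 5: 500 + 250 = 750
  locker 6: 475 + 250 = 725
  locker 7: 450 = 450
  locker 8: 400 = 400
This matches the lower bound, so 8 is optimal.

8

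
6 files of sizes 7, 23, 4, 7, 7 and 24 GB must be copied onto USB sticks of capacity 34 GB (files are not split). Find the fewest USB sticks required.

Total = 24 + 23 + 7 + 7 + 7 + 4 = 72 GB.
Lower bound: ⌈72/34⌉ = 3 USB sticks.
A packing using 3 USB sticks:
  USB stick 1: 24 + 7 = 31
  USB stick 2: 23 + 7 + 4 = 34
  USB stick 3: 7 = 7
This matches the lower bound, so 3 is optimal.

3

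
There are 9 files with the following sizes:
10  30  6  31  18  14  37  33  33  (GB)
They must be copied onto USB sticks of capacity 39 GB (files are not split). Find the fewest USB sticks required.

7

Total = 37 + 33 + 33 + 31 + 30 + 18 + 14 + 10 + 6 = 212 GB.
Lower bound: ⌈212/39⌉ = 6 USB sticks.
A packing using 7 USB sticks:
  USB stick 1: 37 = 37
  USB stick 2: 33 + 6 = 39
  USB stick 3: 33 = 33
  USB stick 4: 31 = 31
  USB stick 5: 30 = 30
  USB stick 6: 18 + 14 = 32
  USB stick 7: 10 = 10
No arrangement into 6 USB sticks stays within capacity, so 7 is optimal.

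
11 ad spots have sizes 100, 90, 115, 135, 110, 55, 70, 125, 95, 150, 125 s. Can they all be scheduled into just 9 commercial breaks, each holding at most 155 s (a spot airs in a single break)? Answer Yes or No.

Total = 1170 s; ⌈1170/155⌉ = 8.
9 ad spots each exceed half the capacity and cannot share a break, forcing at least 9 commercial breaks.
The bound of 9 does not rule out 9, but exhaustive search shows no assignment into 9 commercial breaks of capacity 155 s exists — the minimum is 10.

No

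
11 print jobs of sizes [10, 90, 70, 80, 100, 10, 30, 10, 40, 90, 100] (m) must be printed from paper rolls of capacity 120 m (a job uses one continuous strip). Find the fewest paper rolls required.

6

Total = 100 + 100 + 90 + 90 + 80 + 70 + 40 + 30 + 10 + 10 + 10 = 630 m.
Lower bound: ⌈630/120⌉ = 6 paper rolls.
A packing using 6 paper rolls:
  roll 1: 100 + 10 + 10 = 120
  roll 2: 100 + 10 = 110
  roll 3: 90 + 30 = 120
  roll 4: 90 = 90
  roll 5: 80 + 40 = 120
  roll 6: 70 = 70
This matches the lower bound, so 6 is optimal.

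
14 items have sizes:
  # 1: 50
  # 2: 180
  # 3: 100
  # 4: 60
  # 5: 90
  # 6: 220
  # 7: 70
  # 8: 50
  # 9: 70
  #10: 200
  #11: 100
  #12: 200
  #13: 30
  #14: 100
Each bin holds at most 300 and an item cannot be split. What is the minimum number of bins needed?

Total = 220 + 200 + 200 + 180 + 100 + 100 + 100 + 90 + 70 + 70 + 60 + 50 + 50 + 30 = 1520.
Lower bound: ⌈1520/300⌉ = 6 bins.
A packing using 6 bins:
  bin 1: 220 + 70 = 290
  bin 2: 200 + 100 = 300
  bin 3: 200 + 100 = 300
  bin 4: 180 + 100 = 280
  bin 5: 90 + 70 + 60 + 50 + 30 = 300
  bin 6: 50 = 50
This matches the lower bound, so 6 is optimal.

6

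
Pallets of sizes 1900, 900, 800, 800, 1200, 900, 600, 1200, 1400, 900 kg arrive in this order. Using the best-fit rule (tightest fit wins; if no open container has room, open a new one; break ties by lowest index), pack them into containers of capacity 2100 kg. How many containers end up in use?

6

  1900 → container 1 (new)  [load 1900/2100]
  900 → container 2 (new)  [load 900/2100]
  800 → container 2  [load 1700/2100]
  800 → container 3 (new)  [load 800/2100]
  1200 → container 3  [load 2000/2100]
  900 → container 4 (new)  [load 900/2100]
  600 → container 4  [load 1500/2100]
  1200 → container 5 (new)  [load 1200/2100]
  1400 → container 6 (new)  [load 1400/2100]
  900 → container 5  [load 2100/2100]
6 containers opened.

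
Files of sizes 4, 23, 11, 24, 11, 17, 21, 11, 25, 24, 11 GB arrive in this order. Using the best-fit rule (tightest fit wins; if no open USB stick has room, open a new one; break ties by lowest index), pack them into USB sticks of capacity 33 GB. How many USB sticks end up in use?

7

  4 → USB stick 1 (new)  [load 4/33]
  23 → USB stick 1  [load 27/33]
  11 → USB stick 2 (new)  [load 11/33]
  24 → USB stick 3 (new)  [load 24/33]
  11 → USB stick 2  [load 22/33]
  17 → USB stick 4 (new)  [load 17/33]
  21 → USB stick 5 (new)  [load 21/33]
  11 → USB stick 2  [load 33/33]
  25 → USB stick 6 (new)  [load 25/33]
  24 → USB stick 7 (new)  [load 24/33]
  11 → USB stick 5  [load 32/33]
7 USB sticks opened.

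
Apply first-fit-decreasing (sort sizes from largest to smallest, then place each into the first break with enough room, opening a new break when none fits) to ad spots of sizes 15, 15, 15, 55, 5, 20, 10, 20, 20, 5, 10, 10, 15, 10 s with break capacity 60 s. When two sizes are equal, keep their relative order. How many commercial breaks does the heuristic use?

Sorted descending: 55, 20, 20, 20, 15, 15, 15, 15, 10, 10, 10, 10, 5, 5.
  55 → break 1 (new)  [load 55/60]
  20 → break 2 (new)  [load 20/60]
  20 → break 2  [load 40/60]
  20 → break 2  [load 60/60]
  15 → break 3 (new)  [load 15/60]
  15 → break 3  [load 30/60]
  15 → break 3  [load 45/60]
  15 → break 3  [load 60/60]
  10 → break 4 (new)  [load 10/60]
  10 → break 4  [load 20/60]
  10 → break 4  [load 30/60]
  10 → break 4  [load 40/60]
  5 → break 1  [load 60/60]
  5 → break 4  [load 45/60]
4 commercial breaks opened.

4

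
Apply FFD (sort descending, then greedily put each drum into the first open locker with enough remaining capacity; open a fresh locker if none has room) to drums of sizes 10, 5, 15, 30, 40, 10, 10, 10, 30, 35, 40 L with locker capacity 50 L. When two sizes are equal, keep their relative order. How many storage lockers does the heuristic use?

5

Sorted descending: 40, 40, 35, 30, 30, 15, 10, 10, 10, 10, 5.
  40 → locker 1 (new)  [load 40/50]
  40 → locker 2 (new)  [load 40/50]
  35 → locker 3 (new)  [load 35/50]
  30 → locker 4 (new)  [load 30/50]
  30 → locker 5 (new)  [load 30/50]
  15 → locker 3  [load 50/50]
  10 → locker 1  [load 50/50]
  10 → locker 2  [load 50/50]
  10 → locker 4  [load 40/50]
  10 → locker 4  [load 50/50]
  5 → locker 5  [load 35/50]
5 storage lockers opened.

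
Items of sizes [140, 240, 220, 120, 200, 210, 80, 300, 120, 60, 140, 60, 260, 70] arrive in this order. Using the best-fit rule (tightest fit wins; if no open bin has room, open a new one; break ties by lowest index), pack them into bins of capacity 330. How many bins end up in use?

8

  140 → bin 1 (new)  [load 140/330]
  240 → bin 2 (new)  [load 240/330]
  220 → bin 3 (new)  [load 220/330]
  120 → bin 1  [load 260/330]
  200 → bin 4 (new)  [load 200/330]
  210 → bin 5 (new)  [load 210/330]
  80 → bin 2  [load 320/330]
  300 → bin 6 (new)  [load 300/330]
  120 → bin 5  [load 330/330]
  60 → bin 1  [load 320/330]
  140 → bin 7 (new)  [load 140/330]
  60 → bin 3  [load 280/330]
  260 → bin 8 (new)  [load 260/330]
  70 → bin 8  [load 330/330]
8 bins opened.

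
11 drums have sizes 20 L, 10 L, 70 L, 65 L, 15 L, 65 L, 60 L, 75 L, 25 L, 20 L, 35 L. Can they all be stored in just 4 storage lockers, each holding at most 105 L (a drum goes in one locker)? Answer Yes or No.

Total = 460 L; ⌈460/105⌉ = 5.
At least 5 storage lockers are required, but only 4 are allowed.

No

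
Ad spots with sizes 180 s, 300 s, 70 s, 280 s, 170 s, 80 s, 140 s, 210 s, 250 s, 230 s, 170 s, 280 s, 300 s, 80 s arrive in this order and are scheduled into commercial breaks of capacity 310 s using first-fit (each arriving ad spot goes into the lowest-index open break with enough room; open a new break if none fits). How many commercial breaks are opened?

  180 → break 1 (new)  [load 180/310]
  300 → break 2 (new)  [load 300/310]
  70 → break 1  [load 250/310]
  280 → break 3 (new)  [load 280/310]
  170 → break 4 (new)  [load 170/310]
  80 → break 4  [load 250/310]
  140 → break 5 (new)  [load 140/310]
  210 → break 6 (new)  [load 210/310]
  250 → break 7 (new)  [load 250/310]
  230 → break 8 (new)  [load 230/310]
  170 → break 5  [load 310/310]
  280 → break 9 (new)  [load 280/310]
  300 → break 10 (new)  [load 300/310]
  80 → break 6  [load 290/310]
10 commercial breaks opened.

10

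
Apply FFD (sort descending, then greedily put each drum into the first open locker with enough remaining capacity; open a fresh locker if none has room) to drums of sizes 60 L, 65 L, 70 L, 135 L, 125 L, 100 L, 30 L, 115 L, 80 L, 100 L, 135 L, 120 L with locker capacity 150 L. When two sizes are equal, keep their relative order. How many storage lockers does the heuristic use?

9

Sorted descending: 135, 135, 125, 120, 115, 100, 100, 80, 70, 65, 60, 30.
  135 → locker 1 (new)  [load 135/150]
  135 → locker 2 (new)  [load 135/150]
  125 → locker 3 (new)  [load 125/150]
  120 → locker 4 (new)  [load 120/150]
  115 → locker 5 (new)  [load 115/150]
  100 → locker 6 (new)  [load 100/150]
  100 → locker 7 (new)  [load 100/150]
  80 → locker 8 (new)  [load 80/150]
  70 → locker 8  [load 150/150]
  65 → locker 9 (new)  [load 65/150]
  60 → locker 9  [load 125/150]
  30 → locker 4  [load 150/150]
9 storage lockers opened.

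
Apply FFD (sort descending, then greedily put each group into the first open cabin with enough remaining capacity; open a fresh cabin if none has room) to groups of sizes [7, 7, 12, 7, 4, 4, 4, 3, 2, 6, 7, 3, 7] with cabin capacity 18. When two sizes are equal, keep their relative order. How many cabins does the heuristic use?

Sorted descending: 12, 7, 7, 7, 7, 7, 6, 4, 4, 4, 3, 3, 2.
  12 → cabin 1 (new)  [load 12/18]
  7 → cabin 2 (new)  [load 7/18]
  7 → cabin 2  [load 14/18]
  7 → cabin 3 (new)  [load 7/18]
  7 → cabin 3  [load 14/18]
  7 → cabin 4 (new)  [load 7/18]
  6 → cabin 1  [load 18/18]
  4 → cabin 2  [load 18/18]
  4 → cabin 3  [load 18/18]
  4 → cabin 4  [load 11/18]
  3 → cabin 4  [load 14/18]
  3 → cabin 4  [load 17/18]
  2 → cabin 5 (new)  [load 2/18]
5 cabins opened.

5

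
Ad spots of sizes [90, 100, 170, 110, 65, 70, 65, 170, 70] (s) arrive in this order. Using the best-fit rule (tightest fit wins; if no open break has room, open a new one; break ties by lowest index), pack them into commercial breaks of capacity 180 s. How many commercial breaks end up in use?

6

  90 → break 1 (new)  [load 90/180]
  100 → break 2 (new)  [load 100/180]
  170 → break 3 (new)  [load 170/180]
  110 → break 4 (new)  [load 110/180]
  65 → break 4  [load 175/180]
  70 → break 2  [load 170/180]
  65 → break 1  [load 155/180]
  170 → break 5 (new)  [load 170/180]
  70 → break 6 (new)  [load 70/180]
6 commercial breaks opened.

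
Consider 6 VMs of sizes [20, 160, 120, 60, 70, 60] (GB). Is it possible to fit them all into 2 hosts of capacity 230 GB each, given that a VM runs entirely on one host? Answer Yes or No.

Total = 490 GB; ⌈490/230⌉ = 3.
At least 3 hosts are required, but only 2 are allowed.

No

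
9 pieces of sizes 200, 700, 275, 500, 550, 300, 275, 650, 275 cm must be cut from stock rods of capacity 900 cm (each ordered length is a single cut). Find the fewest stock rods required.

5

Total = 700 + 650 + 550 + 500 + 300 + 275 + 275 + 275 + 200 = 3725 cm.
Lower bound: ⌈3725/900⌉ = 5 stock rods.
A packing using 5 stock rods:
  stock rod 1: 700 + 200 = 900
  stock rod 2: 650 = 650
  stock rod 3: 550 + 300 = 850
  stock rod 4: 500 + 275 = 775
  stock rod 5: 275 + 275 = 550
This matches the lower bound, so 5 is optimal.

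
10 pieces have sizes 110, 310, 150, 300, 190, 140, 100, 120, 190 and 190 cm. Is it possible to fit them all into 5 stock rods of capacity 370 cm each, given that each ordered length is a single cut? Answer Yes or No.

Total = 1800 cm; ⌈1800/370⌉ = 5.
The bound of 5 does not rule out 5, but exhaustive search shows no assignment into 5 stock rods of capacity 370 cm exists — the minimum is 6.

No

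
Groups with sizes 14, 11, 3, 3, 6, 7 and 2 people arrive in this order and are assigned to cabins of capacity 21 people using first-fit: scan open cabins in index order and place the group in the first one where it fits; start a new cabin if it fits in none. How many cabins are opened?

  14 → cabin 1 (new)  [load 14/21]
  11 → cabin 2 (new)  [load 11/21]
  3 → cabin 1  [load 17/21]
  3 → cabin 1  [load 20/21]
  6 → cabin 2  [load 17/21]
  7 → cabin 3 (new)  [load 7/21]
  2 → cabin 2  [load 19/21]
3 cabins opened.

3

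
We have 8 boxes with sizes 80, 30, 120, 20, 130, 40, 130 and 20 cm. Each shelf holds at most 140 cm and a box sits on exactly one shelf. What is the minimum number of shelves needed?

5

Total = 130 + 130 + 120 + 80 + 40 + 30 + 20 + 20 = 570 cm.
Lower bound: ⌈570/140⌉ = 5 shelves.
A packing using 5 shelves:
  shelf 1: 130 = 130
  shelf 2: 130 = 130
  shelf 3: 120 + 20 = 140
  shelf 4: 80 + 40 + 20 = 140
  shelf 5: 30 = 30
This matches the lower bound, so 5 is optimal.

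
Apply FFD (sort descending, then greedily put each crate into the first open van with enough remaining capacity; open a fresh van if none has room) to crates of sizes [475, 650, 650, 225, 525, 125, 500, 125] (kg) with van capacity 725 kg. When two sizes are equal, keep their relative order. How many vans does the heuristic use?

5

Sorted descending: 650, 650, 525, 500, 475, 225, 125, 125.
  650 → van 1 (new)  [load 650/725]
  650 → van 2 (new)  [load 650/725]
  525 → van 3 (new)  [load 525/725]
  500 → van 4 (new)  [load 500/725]
  475 → van 5 (new)  [load 475/725]
  225 → van 4  [load 725/725]
  125 → van 3  [load 650/725]
  125 → van 5  [load 600/725]
5 vans opened.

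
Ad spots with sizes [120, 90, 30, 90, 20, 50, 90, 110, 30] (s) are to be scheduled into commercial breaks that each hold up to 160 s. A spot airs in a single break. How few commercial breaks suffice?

Total = 120 + 110 + 90 + 90 + 90 + 50 + 30 + 30 + 20 = 630 s.
Lower bound: ⌈630/160⌉ = 4 commercial breaks.
Also, 5 ad spots each exceed 80 s, and no two of those can share a break, so at least 5 commercial breaks are needed.
A packing using 5 commercial breaks:
  break 1: 120 + 30 = 150
  break 2: 110 + 50 = 160
  break 3: 90 + 30 + 20 = 140
  break 4: 90 = 90
  break 5: 90 = 90
This matches the lower bound, so 5 is optimal.

5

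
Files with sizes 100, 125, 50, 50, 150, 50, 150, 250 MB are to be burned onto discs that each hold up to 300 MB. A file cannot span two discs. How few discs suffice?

Total = 250 + 150 + 150 + 125 + 100 + 50 + 50 + 50 = 925 MB.
Lower bound: ⌈925/300⌉ = 4 discs.
A packing using 4 discs:
  disc 1: 250 + 50 = 300
  disc 2: 150 + 150 = 300
  disc 3: 125 + 100 + 50 = 275
  disc 4: 50 = 50
This matches the lower bound, so 4 is optimal.

4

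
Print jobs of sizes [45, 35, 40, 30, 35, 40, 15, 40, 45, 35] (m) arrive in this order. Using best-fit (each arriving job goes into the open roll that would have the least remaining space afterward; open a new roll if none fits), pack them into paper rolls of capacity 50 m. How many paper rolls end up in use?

9

  45 → roll 1 (new)  [load 45/50]
  35 → roll 2 (new)  [load 35/50]
  40 → roll 3 (new)  [load 40/50]
  30 → roll 4 (new)  [load 30/50]
  35 → roll 5 (new)  [load 35/50]
  40 → roll 6 (new)  [load 40/50]
  15 → roll 2  [load 50/50]
  40 → roll 7 (new)  [load 40/50]
  45 → roll 8 (new)  [load 45/50]
  35 → roll 9 (new)  [load 35/50]
9 paper rolls opened.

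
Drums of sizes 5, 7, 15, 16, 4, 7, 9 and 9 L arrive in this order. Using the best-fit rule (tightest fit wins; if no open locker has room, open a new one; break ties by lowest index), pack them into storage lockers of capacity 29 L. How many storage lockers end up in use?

  5 → locker 1 (new)  [load 5/29]
  7 → locker 1  [load 12/29]
  15 → locker 1  [load 27/29]
  16 → locker 2 (new)  [load 16/29]
  4 → locker 2  [load 20/29]
  7 → locker 2  [load 27/29]
  9 → locker 3 (new)  [load 9/29]
  9 → locker 3  [load 18/29]
3 storage lockers opened.

3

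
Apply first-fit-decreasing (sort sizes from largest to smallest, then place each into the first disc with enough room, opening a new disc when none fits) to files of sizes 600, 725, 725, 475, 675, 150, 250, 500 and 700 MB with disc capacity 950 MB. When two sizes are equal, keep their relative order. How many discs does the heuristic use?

7

Sorted descending: 725, 725, 700, 675, 600, 500, 475, 250, 150.
  725 → disc 1 (new)  [load 725/950]
  725 → disc 2 (new)  [load 725/950]
  700 → disc 3 (new)  [load 700/950]
  675 → disc 4 (new)  [load 675/950]
  600 → disc 5 (new)  [load 600/950]
  500 → disc 6 (new)  [load 500/950]
  475 → disc 7 (new)  [load 475/950]
  250 → disc 3  [load 950/950]
  150 → disc 1  [load 875/950]
7 discs opened.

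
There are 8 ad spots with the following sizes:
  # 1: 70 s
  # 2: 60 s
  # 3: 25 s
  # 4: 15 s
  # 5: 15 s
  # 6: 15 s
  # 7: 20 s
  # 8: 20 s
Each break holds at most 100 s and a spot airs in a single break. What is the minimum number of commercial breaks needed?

3

Total = 70 + 60 + 25 + 20 + 20 + 15 + 15 + 15 = 240 s.
Lower bound: ⌈240/100⌉ = 3 commercial breaks.
A packing using 3 commercial breaks:
  break 1: 70 + 25 = 95
  break 2: 60 + 20 + 20 = 100
  break 3: 15 + 15 + 15 = 45
This matches the lower bound, so 3 is optimal.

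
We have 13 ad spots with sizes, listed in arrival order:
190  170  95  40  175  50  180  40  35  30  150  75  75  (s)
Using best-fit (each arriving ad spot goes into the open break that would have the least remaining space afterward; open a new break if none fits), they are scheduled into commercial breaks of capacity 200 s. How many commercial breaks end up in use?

8

  190 → break 1 (new)  [load 190/200]
  170 → break 2 (new)  [load 170/200]
  95 → break 3 (new)  [load 95/200]
  40 → break 3  [load 135/200]
  175 → break 4 (new)  [load 175/200]
  50 → break 3  [load 185/200]
  180 → break 5 (new)  [load 180/200]
  40 → break 6 (new)  [load 40/200]
  35 → break 6  [load 75/200]
  30 → break 2  [load 200/200]
  150 → break 7 (new)  [load 150/200]
  75 → break 6  [load 150/200]
  75 → break 8 (new)  [load 75/200]
8 commercial breaks opened.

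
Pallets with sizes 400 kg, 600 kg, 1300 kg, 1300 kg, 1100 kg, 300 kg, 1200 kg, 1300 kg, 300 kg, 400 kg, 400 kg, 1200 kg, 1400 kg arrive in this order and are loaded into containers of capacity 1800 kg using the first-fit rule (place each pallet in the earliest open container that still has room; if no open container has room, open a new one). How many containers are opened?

  400 → container 1 (new)  [load 400/1800]
  600 → container 1  [load 1000/1800]
  1300 → container 2 (new)  [load 1300/1800]
  1300 → container 3 (new)  [load 1300/1800]
  1100 → container 4 (new)  [load 1100/1800]
  300 → container 1  [load 1300/1800]
  1200 → container 5 (new)  [load 1200/1800]
  1300 → container 6 (new)  [load 1300/1800]
  300 → container 1  [load 1600/1800]
  400 → container 2  [load 1700/1800]
  400 → container 3  [load 1700/1800]
  1200 → container 7 (new)  [load 1200/1800]
  1400 → container 8 (new)  [load 1400/1800]
8 containers opened.

8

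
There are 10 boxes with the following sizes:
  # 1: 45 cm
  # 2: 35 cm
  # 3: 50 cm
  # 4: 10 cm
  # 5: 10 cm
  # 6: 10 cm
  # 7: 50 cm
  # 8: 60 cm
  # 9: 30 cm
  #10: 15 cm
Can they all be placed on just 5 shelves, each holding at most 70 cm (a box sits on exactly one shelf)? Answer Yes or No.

Yes

A valid assignment using 5 shelves:
  shelf 1: 60 + 10 = 70
  shelf 2: 50 + 15 = 65
  shelf 3: 50 + 10 + 10 = 70
  shelf 4: 45 = 45
  shelf 5: 35 + 30 = 65
Every load is within 70 cm, so 5 shelves suffice.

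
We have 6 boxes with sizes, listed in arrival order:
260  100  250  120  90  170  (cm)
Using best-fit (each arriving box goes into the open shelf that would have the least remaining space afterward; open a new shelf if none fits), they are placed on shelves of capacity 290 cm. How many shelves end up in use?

4

  260 → shelf 1 (new)  [load 260/290]
  100 → shelf 2 (new)  [load 100/290]
  250 → shelf 3 (new)  [load 250/290]
  120 → shelf 2  [load 220/290]
  90 → shelf 4 (new)  [load 90/290]
  170 → shelf 4  [load 260/290]
4 shelves opened.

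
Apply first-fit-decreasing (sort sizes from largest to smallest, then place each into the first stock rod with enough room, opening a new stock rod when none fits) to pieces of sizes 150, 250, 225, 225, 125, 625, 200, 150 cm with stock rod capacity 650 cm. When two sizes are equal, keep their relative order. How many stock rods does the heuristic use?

Sorted descending: 625, 250, 225, 225, 200, 150, 150, 125.
  625 → stock rod 1 (new)  [load 625/650]
  250 → stock rod 2 (new)  [load 250/650]
  225 → stock rod 2  [load 475/650]
  225 → stock rod 3 (new)  [load 225/650]
  200 → stock rod 3  [load 425/650]
  150 → stock rod 2  [load 625/650]
  150 → stock rod 3  [load 575/650]
  125 → stock rod 4 (new)  [load 125/650]
4 stock rods opened.

4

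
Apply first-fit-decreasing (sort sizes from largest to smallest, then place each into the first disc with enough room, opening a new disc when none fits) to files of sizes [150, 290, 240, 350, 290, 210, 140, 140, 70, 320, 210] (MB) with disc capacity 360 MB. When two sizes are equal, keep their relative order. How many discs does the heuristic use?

8

Sorted descending: 350, 320, 290, 290, 240, 210, 210, 150, 140, 140, 70.
  350 → disc 1 (new)  [load 350/360]
  320 → disc 2 (new)  [load 320/360]
  290 → disc 3 (new)  [load 290/360]
  290 → disc 4 (new)  [load 290/360]
  240 → disc 5 (new)  [load 240/360]
  210 → disc 6 (new)  [load 210/360]
  210 → disc 7 (new)  [load 210/360]
  150 → disc 6  [load 360/360]
  140 → disc 7  [load 350/360]
  140 → disc 8 (new)  [load 140/360]
  70 → disc 3  [load 360/360]
8 discs opened.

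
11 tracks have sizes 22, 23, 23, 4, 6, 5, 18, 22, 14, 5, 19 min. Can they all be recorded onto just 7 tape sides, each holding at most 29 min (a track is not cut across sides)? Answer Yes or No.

Yes

A valid assignment using 7 tape sides:
  side 1: 23 + 6 = 29
  side 2: 23 + 5 = 28
  side 3: 22 + 5 = 27
  side 4: 22 + 4 = 26
  side 5: 19 = 19
  side 6: 18 = 18
  side 7: 14 = 14
Every load is within 29 min, so 7 tape sides suffice.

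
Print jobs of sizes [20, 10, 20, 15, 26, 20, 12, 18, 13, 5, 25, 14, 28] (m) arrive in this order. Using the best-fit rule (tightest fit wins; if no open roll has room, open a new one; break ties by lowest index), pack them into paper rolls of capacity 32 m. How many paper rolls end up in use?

  20 → roll 1 (new)  [load 20/32]
  10 → roll 1  [load 30/32]
  20 → roll 2 (new)  [load 20/32]
  15 → roll 3 (new)  [load 15/32]
  26 → roll 4 (new)  [load 26/32]
  20 → roll 5 (new)  [load 20/32]
  12 → roll 2  [load 32/32]
  18 → roll 6 (new)  [load 18/32]
  13 → roll 6  [load 31/32]
  5 → roll 4  [load 31/32]
  25 → roll 7 (new)  [load 25/32]
  14 → roll 3  [load 29/32]
  28 → roll 8 (new)  [load 28/32]
8 paper rolls opened.

8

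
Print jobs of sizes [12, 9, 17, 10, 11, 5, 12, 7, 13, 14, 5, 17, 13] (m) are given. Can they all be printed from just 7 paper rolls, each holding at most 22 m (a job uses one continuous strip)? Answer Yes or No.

No

Total = 145 m; ⌈145/22⌉ = 7.
The bound of 7 does not rule out 7, but exhaustive search shows no assignment into 7 paper rolls of capacity 22 m exists — the minimum is 8.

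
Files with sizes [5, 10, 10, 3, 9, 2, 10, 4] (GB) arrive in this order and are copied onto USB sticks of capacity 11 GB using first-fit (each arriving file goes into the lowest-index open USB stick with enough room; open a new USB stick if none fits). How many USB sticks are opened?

6

  5 → USB stick 1 (new)  [load 5/11]
  10 → USB stick 2 (new)  [load 10/11]
  10 → USB stick 3 (new)  [load 10/11]
  3 → USB stick 1  [load 8/11]
  9 → USB stick 4 (new)  [load 9/11]
  2 → USB stick 1  [load 10/11]
  10 → USB stick 5 (new)  [load 10/11]
  4 → USB stick 6 (new)  [load 4/11]
6 USB sticks opened.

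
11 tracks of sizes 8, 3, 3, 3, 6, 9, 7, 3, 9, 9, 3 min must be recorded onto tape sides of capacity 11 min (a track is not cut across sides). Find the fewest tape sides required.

7

Total = 9 + 9 + 9 + 8 + 7 + 6 + 3 + 3 + 3 + 3 + 3 = 63 min.
Lower bound: ⌈63/11⌉ = 6 tape sides.
A packing using 7 tape sides:
  side 1: 9 = 9
  side 2: 9 = 9
  side 3: 9 = 9
  side 4: 8 + 3 = 11
  side 5: 7 + 3 = 10
  side 6: 6 + 3 = 9
  side 7: 3 + 3 = 6
No arrangement into 6 tape sides stays within capacity, so 7 is optimal.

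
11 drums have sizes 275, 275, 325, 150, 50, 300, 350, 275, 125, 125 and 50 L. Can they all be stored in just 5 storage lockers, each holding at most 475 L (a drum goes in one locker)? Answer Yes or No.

Total = 2300 L; ⌈2300/475⌉ = 5.
6 drums each exceed half the capacity and cannot share a locker, forcing at least 6 storage lockers.
At least 6 storage lockers are required, but only 5 are allowed.

No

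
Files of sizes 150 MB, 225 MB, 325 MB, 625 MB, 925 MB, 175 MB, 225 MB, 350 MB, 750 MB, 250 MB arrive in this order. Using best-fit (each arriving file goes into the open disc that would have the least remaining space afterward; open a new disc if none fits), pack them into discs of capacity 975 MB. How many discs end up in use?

5

  150 → disc 1 (new)  [load 150/975]
  225 → disc 1  [load 375/975]
  325 → disc 1  [load 700/975]
  625 → disc 2 (new)  [load 625/975]
  925 → disc 3 (new)  [load 925/975]
  175 → disc 1  [load 875/975]
  225 → disc 2  [load 850/975]
  350 → disc 4 (new)  [load 350/975]
  750 → disc 5 (new)  [load 750/975]
  250 → disc 4  [load 600/975]
5 discs opened.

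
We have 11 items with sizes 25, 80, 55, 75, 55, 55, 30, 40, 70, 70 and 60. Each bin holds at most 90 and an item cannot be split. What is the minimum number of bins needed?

9

Total = 80 + 75 + 70 + 70 + 60 + 55 + 55 + 55 + 40 + 30 + 25 = 615.
Lower bound: ⌈615/90⌉ = 7 bins.
Also, 8 items each exceed 45, and no two of those can share a bin, so at least 8 bins are needed.
A packing using 9 bins:
  bin 1: 80 = 80
  bin 2: 75 = 75
  bin 3: 70 = 70
  bin 4: 70 = 70
  bin 5: 60 + 30 = 90
  bin 6: 55 + 25 = 80
  bin 7: 55 = 55
  bin 8: 55 = 55
  bin 9: 40 = 40
No arrangement into 8 bins stays within capacity, so 9 is optimal.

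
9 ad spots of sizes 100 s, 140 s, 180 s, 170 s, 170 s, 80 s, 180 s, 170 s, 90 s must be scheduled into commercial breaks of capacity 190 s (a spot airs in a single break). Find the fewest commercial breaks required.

8

Total = 180 + 180 + 170 + 170 + 170 + 140 + 100 + 90 + 80 = 1280 s.
Lower bound: ⌈1280/190⌉ = 7 commercial breaks.
A packing using 8 commercial breaks:
  break 1: 180 = 180
  break 2: 180 = 180
  break 3: 170 = 170
  break 4: 170 = 170
  break 5: 170 = 170
  break 6: 140 = 140
  break 7: 100 + 90 = 190
  break 8: 80 = 80
No arrangement into 7 commercial breaks stays within capacity, so 8 is optimal.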